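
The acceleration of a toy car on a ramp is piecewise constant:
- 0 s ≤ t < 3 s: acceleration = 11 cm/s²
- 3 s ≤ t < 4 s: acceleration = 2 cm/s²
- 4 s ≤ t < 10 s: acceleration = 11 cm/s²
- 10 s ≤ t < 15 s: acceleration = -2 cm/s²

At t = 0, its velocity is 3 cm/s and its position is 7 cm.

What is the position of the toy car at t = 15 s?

On each constant-a segment, Δv = aΔt and Δx = v₀Δt + ½aΔt²; chain segment to segment.
0–3 s: v starts 3 cm/s; Δx = 3·3 + ½·11·3² = 58.5 cm; v ends 36 cm/s.
3–4 s: v starts 36 cm/s; Δx = 36·1 + ½·2·1² = 37 cm; v ends 38 cm/s.
4–10 s: v starts 38 cm/s; Δx = 38·6 + ½·11·6² = 426 cm; v ends 104 cm/s.
10–15 s: v starts 104 cm/s; Δx = 104·5 + ½·-2·5² = 495 cm; v ends 94 cm/s.
x(15) = 7 + Σ Δx = 1023.5 cm.

1023.5 cm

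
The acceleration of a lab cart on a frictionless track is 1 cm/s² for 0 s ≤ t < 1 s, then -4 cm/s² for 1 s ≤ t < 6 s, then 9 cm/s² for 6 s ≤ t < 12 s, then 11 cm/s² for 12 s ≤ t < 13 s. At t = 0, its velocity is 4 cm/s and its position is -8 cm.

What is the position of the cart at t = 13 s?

On each constant-a segment, Δv = aΔt and Δx = v₀Δt + ½aΔt²; chain segment to segment.
0–1 s: v starts 4 cm/s; Δx = 4·1 + ½·1·1² = 4.5 cm; v ends 5 cm/s.
1–6 s: v starts 5 cm/s; Δx = 5·5 + ½·-4·5² = -25 cm; v ends -15 cm/s.
6–12 s: v starts -15 cm/s; Δx = -15·6 + ½·9·6² = 72 cm; v ends 39 cm/s.
12–13 s: v starts 39 cm/s; Δx = 39·1 + ½·11·1² = 44.5 cm; v ends 50 cm/s.
x(13) = -8 + Σ Δx = 88 cm.

88 cm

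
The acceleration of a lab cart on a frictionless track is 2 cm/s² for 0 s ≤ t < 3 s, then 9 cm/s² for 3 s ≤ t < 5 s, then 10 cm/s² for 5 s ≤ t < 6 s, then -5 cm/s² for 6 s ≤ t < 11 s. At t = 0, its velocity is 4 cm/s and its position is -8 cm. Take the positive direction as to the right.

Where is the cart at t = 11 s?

On each constant-a segment, Δv = aΔt and Δx = v₀Δt + ½aΔt²; chain segment to segment.
0–3 s: v starts 4 cm/s; Δx = 4·3 + ½·2·3² = 21 cm; v ends 10 cm/s.
3–5 s: v starts 10 cm/s; Δx = 10·2 + ½·9·2² = 38 cm; v ends 28 cm/s.
5–6 s: v starts 28 cm/s; Δx = 28·1 + ½·10·1² = 33 cm; v ends 38 cm/s.
6–11 s: v starts 38 cm/s; Δx = 38·5 + ½·-5·5² = 127.5 cm; v ends 13 cm/s.
x(11) = -8 + Σ Δx = 211.5 cm.

211.5 cm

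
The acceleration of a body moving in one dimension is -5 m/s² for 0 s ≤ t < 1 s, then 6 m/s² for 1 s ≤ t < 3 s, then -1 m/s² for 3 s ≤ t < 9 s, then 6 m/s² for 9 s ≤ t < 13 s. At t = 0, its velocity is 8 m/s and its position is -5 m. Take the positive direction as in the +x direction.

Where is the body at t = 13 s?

On each constant-a segment, Δv = aΔt and Δx = v₀Δt + ½aΔt²; chain segment to segment.
0–1 s: v starts 8 m/s; Δx = 8·1 + ½·-5·1² = 5.5 m; v ends 3 m/s.
1–3 s: v starts 3 m/s; Δx = 3·2 + ½·6·2² = 18 m; v ends 15 m/s.
3–9 s: v starts 15 m/s; Δx = 15·6 + ½·-1·6² = 72 m; v ends 9 m/s.
9–13 s: v starts 9 m/s; Δx = 9·4 + ½·6·4² = 84 m; v ends 33 m/s.
x(13) = -5 + Σ Δx = 174.5 m.

174.5 m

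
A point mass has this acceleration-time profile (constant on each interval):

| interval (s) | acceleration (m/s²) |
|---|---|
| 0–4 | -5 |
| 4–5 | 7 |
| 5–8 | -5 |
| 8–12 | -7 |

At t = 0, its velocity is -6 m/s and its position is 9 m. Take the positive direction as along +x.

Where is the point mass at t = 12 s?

-349 m

On each constant-a segment, Δv = aΔt and Δx = v₀Δt + ½aΔt²; chain segment to segment.
0–4 s: v starts -6 m/s; Δx = -6·4 + ½·-5·4² = -64 m; v ends -26 m/s.
4–5 s: v starts -26 m/s; Δx = -26·1 + ½·7·1² = -22.5 m; v ends -19 m/s.
5–8 s: v starts -19 m/s; Δx = -19·3 + ½·-5·3² = -79.5 m; v ends -34 m/s.
8–12 s: v starts -34 m/s; Δx = -34·4 + ½·-7·4² = -192 m; v ends -62 m/s.
x(12) = 9 + Σ Δx = -349 m.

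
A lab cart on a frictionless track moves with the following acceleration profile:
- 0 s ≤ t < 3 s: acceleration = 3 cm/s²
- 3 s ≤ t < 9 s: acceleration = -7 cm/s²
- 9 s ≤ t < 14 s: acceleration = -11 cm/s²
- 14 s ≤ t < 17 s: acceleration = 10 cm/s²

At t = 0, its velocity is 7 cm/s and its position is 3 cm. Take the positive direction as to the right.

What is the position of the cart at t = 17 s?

On each constant-a segment, Δv = aΔt and Δx = v₀Δt + ½aΔt²; chain segment to segment.
0–3 s: v starts 7 cm/s; Δx = 7·3 + ½·3·3² = 34.5 cm; v ends 16 cm/s.
3–9 s: v starts 16 cm/s; Δx = 16·6 + ½·-7·6² = -30 cm; v ends -26 cm/s.
9–14 s: v starts -26 cm/s; Δx = -26·5 + ½·-11·5² = -267.5 cm; v ends -81 cm/s.
14–17 s: v starts -81 cm/s; Δx = -81·3 + ½·10·3² = -198 cm; v ends -51 cm/s.
x(17) = 3 + Σ Δx = -458 cm.

-458 cm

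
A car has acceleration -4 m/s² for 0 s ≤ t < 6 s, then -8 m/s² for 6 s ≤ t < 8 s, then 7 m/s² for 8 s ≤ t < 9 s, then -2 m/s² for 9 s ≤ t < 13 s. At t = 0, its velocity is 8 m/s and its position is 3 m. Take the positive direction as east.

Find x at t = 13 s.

-213.5 m

On each constant-a segment, Δv = aΔt and Δx = v₀Δt + ½aΔt²; chain segment to segment.
0–6 s: v starts 8 m/s; Δx = 8·6 + ½·-4·6² = -24 m; v ends -16 m/s.
6–8 s: v starts -16 m/s; Δx = -16·2 + ½·-8·2² = -48 m; v ends -32 m/s.
8–9 s: v starts -32 m/s; Δx = -32·1 + ½·7·1² = -28.5 m; v ends -25 m/s.
9–13 s: v starts -25 m/s; Δx = -25·4 + ½·-2·4² = -116 m; v ends -33 m/s.
x(13) = 3 + Σ Δx = -213.5 m.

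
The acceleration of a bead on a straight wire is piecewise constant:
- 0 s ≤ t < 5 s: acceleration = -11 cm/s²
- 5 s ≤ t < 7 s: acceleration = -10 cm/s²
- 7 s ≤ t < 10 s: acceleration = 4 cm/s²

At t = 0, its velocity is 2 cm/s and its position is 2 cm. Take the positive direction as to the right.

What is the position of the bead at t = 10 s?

-452.5 cm

On each constant-a segment, Δv = aΔt and Δx = v₀Δt + ½aΔt²; chain segment to segment.
0–5 s: v starts 2 cm/s; Δx = 2·5 + ½·-11·5² = -127.5 cm; v ends -53 cm/s.
5–7 s: v starts -53 cm/s; Δx = -53·2 + ½·-10·2² = -126 cm; v ends -73 cm/s.
7–10 s: v starts -73 cm/s; Δx = -73·3 + ½·4·3² = -201 cm; v ends -61 cm/s.
x(10) = 2 + Σ Δx = -452.5 cm.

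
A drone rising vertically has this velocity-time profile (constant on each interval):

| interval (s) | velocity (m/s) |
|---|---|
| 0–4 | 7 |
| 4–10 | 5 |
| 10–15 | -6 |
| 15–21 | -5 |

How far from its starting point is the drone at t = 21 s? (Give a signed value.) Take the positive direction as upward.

-2 m

Net displacement equals the area under the velocity-time graph (areas below the axis count negative).
0–4 s: 7 × 4 = 28 m
4–10 s: 5 × 6 = 30 m
10–15 s: -6 × 5 = -30 m
15–21 s: -5 × 6 = -30 m
Net displacement = -2 m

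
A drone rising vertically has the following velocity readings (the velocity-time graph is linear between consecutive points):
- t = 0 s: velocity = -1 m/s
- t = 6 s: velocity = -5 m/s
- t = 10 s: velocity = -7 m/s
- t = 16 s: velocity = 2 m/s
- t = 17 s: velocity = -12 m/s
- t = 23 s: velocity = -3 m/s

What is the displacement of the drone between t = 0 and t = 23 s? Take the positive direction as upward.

Displacement is the signed area under the v-t curve.
0–6 s: ½(-1 + -5)(6) = -18 m
6–10 s: ½(-5 + -7)(4) = -24 m
10–16 s: ½(-7 + 2)(6) = -15 m
16–17 s: ½(2 + -12)(1) = -5 m
17–23 s: ½(-12 + -3)(6) = -45 m
Net displacement = -107 m

-107 m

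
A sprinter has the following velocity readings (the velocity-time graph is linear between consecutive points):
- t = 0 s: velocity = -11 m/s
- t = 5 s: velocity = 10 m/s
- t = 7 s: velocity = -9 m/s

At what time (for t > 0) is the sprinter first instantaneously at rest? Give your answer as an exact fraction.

v changes sign on 0–5 s (from -11 to 10); the graph is linear there, so v = 0 at t = 0 + (11)·(5 − 0)/(10 − -11) = 55/21 s.

t = 55/21 s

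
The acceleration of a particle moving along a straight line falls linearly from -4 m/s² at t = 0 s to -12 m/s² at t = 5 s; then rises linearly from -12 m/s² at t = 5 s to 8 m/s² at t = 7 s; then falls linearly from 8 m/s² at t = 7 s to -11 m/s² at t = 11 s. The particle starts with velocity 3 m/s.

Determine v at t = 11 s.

-47 m/s

Δv equals the area under the a-t graph; then v = v₀ + Δv.
0–5 s: ½(-4 + -12)(5) = -40 m/s
5–7 s: ½(-12 + 8)(2) = -4 m/s
7–11 s: ½(8 + -11)(4) = -6 m/s
Δv = -50 m/s, so v(11) = 3 + (-50) = -47 m/s.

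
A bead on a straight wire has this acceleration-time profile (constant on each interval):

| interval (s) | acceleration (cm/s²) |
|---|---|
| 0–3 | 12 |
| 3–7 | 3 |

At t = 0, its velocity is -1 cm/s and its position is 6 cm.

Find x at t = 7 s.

221 cm

On each constant-a segment, Δv = aΔt and Δx = v₀Δt + ½aΔt²; chain segment to segment.
0–3 s: v starts -1 cm/s; Δx = -1·3 + ½·12·3² = 51 cm; v ends 35 cm/s.
3–7 s: v starts 35 cm/s; Δx = 35·4 + ½·3·4² = 164 cm; v ends 47 cm/s.
x(7) = 6 + Σ Δx = 221 cm.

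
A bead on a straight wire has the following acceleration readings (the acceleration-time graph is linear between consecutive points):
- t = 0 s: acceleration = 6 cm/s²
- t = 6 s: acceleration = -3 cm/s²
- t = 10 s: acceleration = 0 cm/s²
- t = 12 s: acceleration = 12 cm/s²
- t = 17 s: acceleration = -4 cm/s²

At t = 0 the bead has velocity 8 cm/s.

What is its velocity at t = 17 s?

Δv equals the area under the a-t graph; then v = v₀ + Δv.
0–6 s: ½(6 + -3)(6) = 9 cm/s
6–10 s: ½(-3 + 0)(4) = -6 cm/s
10–12 s: ½(0 + 12)(2) = 12 cm/s
12–17 s: ½(12 + -4)(5) = 20 cm/s
Δv = 35 cm/s, so v(17) = 8 + (35) = 43 cm/s.

43 cm/s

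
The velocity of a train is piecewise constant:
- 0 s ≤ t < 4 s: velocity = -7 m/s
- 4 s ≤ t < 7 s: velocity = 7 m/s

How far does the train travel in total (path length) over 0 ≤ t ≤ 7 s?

Total distance travelled is ∫|v| dt — sum the magnitudes of each area piece.
0–4 s: |-7| × 4 = 28 m
4–7 s: |7| × 3 = 21 m
Total distance = 49 m

49 m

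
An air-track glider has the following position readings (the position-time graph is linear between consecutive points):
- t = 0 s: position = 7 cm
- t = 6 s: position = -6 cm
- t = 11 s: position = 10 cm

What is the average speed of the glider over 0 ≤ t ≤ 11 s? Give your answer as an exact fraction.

29/11 cm/s

Average speed = (total path length)/(elapsed time); on a piecewise-linear x-t graph the path length is Σ|Δx|.
0–6 s: |Δx| = |-6 − 7| = 13 cm
6–11 s: |Δx| = |10 − -6| = 16 cm
Total path = 29 cm; average speed = 29/11 = 29/11 cm/s.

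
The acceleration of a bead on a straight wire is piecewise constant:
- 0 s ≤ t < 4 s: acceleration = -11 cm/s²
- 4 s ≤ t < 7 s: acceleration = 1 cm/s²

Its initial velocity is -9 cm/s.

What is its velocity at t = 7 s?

-50 cm/s

Δv equals the area under the a-t graph; then v = v₀ + Δv.
0–4 s: -11 × 4 = -44 cm/s
4–7 s: 1 × 3 = 3 cm/s
Δv = -41 cm/s, so v(7) = -9 + (-41) = -50 cm/s.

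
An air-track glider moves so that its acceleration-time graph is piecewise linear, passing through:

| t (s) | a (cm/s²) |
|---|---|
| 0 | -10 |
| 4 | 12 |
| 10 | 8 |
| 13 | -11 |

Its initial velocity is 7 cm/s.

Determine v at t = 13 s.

Δv equals the area under the a-t graph; then v = v₀ + Δv.
0–4 s: ½(-10 + 12)(4) = 4 cm/s
4–10 s: ½(12 + 8)(6) = 60 cm/s
10–13 s: ½(8 + -11)(3) = -4.5 cm/s
Δv = 59.5 cm/s, so v(13) = 7 + (59.5) = 66.5 cm/s.

66.5 cm/s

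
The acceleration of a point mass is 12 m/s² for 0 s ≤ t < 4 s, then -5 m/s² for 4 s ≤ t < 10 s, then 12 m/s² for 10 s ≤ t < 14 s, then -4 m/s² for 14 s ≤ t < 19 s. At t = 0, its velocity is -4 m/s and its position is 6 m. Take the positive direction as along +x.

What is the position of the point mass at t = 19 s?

672 m

On each constant-a segment, Δv = aΔt and Δx = v₀Δt + ½aΔt²; chain segment to segment.
0–4 s: v starts -4 m/s; Δx = -4·4 + ½·12·4² = 80 m; v ends 44 m/s.
4–10 s: v starts 44 m/s; Δx = 44·6 + ½·-5·6² = 174 m; v ends 14 m/s.
10–14 s: v starts 14 m/s; Δx = 14·4 + ½·12·4² = 152 m; v ends 62 m/s.
14–19 s: v starts 62 m/s; Δx = 62·5 + ½·-4·5² = 260 m; v ends 42 m/s.
x(19) = 6 + Σ Δx = 672 m.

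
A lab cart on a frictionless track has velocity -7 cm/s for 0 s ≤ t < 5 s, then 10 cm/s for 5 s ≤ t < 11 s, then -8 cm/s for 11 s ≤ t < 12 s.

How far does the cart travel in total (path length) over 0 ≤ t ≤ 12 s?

103 cm

Total distance travelled is ∫|v| dt — sum the magnitudes of each area piece.
0–5 s: |-7| × 5 = 35 cm
5–11 s: |10| × 6 = 60 cm
11–12 s: |-8| × 1 = 8 cm
Total distance = 103 cm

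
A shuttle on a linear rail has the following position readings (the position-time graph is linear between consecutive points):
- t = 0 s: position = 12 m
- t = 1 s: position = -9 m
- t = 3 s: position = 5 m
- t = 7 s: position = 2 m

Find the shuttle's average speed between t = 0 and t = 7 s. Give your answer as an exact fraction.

Average speed = (total path length)/(elapsed time); on a piecewise-linear x-t graph the path length is Σ|Δx|.
0–1 s: |Δx| = |-9 − 12| = 21 m
1–3 s: |Δx| = |5 − -9| = 14 m
3–7 s: |Δx| = |2 − 5| = 3 m
Total path = 38 m; average speed = 38/7 = 38/7 m/s.

38/7 m/s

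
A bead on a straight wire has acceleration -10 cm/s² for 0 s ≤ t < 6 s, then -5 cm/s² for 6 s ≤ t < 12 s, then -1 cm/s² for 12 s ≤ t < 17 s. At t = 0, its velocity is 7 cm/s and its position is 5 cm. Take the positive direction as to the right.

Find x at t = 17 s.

On each constant-a segment, Δv = aΔt and Δx = v₀Δt + ½aΔt²; chain segment to segment.
0–6 s: v starts 7 cm/s; Δx = 7·6 + ½·-10·6² = -138 cm; v ends -53 cm/s.
6–12 s: v starts -53 cm/s; Δx = -53·6 + ½·-5·6² = -408 cm; v ends -83 cm/s.
12–17 s: v starts -83 cm/s; Δx = -83·5 + ½·-1·5² = -427.5 cm; v ends -88 cm/s.
x(17) = 5 + Σ Δx = -968.5 cm.

-968.5 cm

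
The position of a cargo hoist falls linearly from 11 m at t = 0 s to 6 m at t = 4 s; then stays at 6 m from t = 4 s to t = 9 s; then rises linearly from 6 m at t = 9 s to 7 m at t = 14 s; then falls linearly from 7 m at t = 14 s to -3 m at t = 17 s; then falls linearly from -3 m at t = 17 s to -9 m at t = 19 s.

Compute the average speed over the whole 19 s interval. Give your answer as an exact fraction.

Average speed = (total path length)/(elapsed time); on a piecewise-linear x-t graph the path length is Σ|Δx|.
0–4 s: |Δx| = |6 − 11| = 5 m
4–9 s: |Δx| = |6 − 6| = 0 m
9–14 s: |Δx| = |7 − 6| = 1 m
14–17 s: |Δx| = |-3 − 7| = 10 m
17–19 s: |Δx| = |-9 − -3| = 6 m
Total path = 22 m; average speed = 22/19 = 22/19 m/s.

22/19 m/s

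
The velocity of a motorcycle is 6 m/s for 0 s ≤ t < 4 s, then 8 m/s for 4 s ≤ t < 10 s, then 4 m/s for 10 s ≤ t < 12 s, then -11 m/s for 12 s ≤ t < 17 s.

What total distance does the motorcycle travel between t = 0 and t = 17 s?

135 m

Distance (not displacement) is the total path length: add the absolute areas under v-t.
0–4 s: |6| × 4 = 24 m
4–10 s: |8| × 6 = 48 m
10–12 s: |4| × 2 = 8 m
12–17 s: |-11| × 5 = 55 m
Total distance = 135 m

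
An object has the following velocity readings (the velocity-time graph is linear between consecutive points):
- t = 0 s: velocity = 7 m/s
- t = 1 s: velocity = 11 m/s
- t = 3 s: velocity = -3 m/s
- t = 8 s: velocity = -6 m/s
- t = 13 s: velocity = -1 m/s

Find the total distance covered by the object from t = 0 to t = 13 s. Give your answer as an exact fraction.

408/7 m

Distance (not displacement) is the total path length: add the absolute areas under v-t.
0–1 s: |½(7 + 11)(1)| = 9 m
1–3 s: v = 0 at t = 18/7 s; triangle areas 121/14 + 9/14 = 65/7 m
3–8 s: |½(-3 + -6)(5)| = 22.5 m
8–13 s: |½(-6 + -1)(5)| = 17.5 m
Total distance = 408/7 m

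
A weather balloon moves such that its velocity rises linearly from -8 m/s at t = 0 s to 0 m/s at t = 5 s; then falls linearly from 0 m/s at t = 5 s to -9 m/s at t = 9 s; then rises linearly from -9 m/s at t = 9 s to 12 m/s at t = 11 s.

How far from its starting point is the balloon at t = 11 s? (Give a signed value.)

-35 m

Net displacement equals the area under the velocity-time graph (areas below the axis count negative).
0–5 s: ½(-8 + 0)(5) = -20 m
5–9 s: ½(0 + -9)(4) = -18 m
9–11 s: ½(-9 + 12)(2) = 3 m
Net displacement = -35 m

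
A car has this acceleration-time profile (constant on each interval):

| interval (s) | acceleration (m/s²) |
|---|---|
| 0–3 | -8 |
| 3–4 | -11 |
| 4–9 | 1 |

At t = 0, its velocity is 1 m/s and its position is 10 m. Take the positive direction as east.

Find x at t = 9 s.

-209 m

On each constant-a segment, Δv = aΔt and Δx = v₀Δt + ½aΔt²; chain segment to segment.
0–3 s: v starts 1 m/s; Δx = 1·3 + ½·-8·3² = -33 m; v ends -23 m/s.
3–4 s: v starts -23 m/s; Δx = -23·1 + ½·-11·1² = -28.5 m; v ends -34 m/s.
4–9 s: v starts -34 m/s; Δx = -34·5 + ½·1·5² = -157.5 m; v ends -29 m/s.
x(9) = 10 + Σ Δx = -209 m.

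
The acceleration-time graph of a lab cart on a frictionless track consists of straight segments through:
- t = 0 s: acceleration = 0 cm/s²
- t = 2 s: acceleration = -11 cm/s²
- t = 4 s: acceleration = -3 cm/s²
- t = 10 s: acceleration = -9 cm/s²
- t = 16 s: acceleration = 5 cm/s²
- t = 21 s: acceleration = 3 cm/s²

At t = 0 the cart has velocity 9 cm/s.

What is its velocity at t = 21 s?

-44 cm/s

Δv equals the area under the a-t graph; then v = v₀ + Δv.
0–2 s: ½(0 + -11)(2) = -11 cm/s
2–4 s: ½(-11 + -3)(2) = -14 cm/s
4–10 s: ½(-3 + -9)(6) = -36 cm/s
10–16 s: ½(-9 + 5)(6) = -12 cm/s
16–21 s: ½(5 + 3)(5) = 20 cm/s
Δv = -53 cm/s, so v(21) = 9 + (-53) = -44 cm/s.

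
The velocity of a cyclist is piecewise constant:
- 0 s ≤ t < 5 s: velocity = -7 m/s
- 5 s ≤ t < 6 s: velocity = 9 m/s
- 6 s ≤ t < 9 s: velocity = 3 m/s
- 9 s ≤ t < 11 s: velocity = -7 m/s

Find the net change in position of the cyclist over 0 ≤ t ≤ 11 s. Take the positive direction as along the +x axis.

-31 m

Net displacement equals the area under the velocity-time graph (areas below the axis count negative).
0–5 s: -7 × 5 = -35 m
5–6 s: 9 × 1 = 9 m
6–9 s: 3 × 3 = 9 m
9–11 s: -7 × 2 = -14 m
Net displacement = -31 m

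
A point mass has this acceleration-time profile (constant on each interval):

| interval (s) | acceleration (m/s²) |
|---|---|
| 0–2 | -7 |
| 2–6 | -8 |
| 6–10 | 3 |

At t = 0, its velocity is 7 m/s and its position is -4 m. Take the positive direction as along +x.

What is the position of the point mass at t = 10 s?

On each constant-a segment, Δv = aΔt and Δx = v₀Δt + ½aΔt²; chain segment to segment.
0–2 s: v starts 7 m/s; Δx = 7·2 + ½·-7·2² = 0 m; v ends -7 m/s.
2–6 s: v starts -7 m/s; Δx = -7·4 + ½·-8·4² = -92 m; v ends -39 m/s.
6–10 s: v starts -39 m/s; Δx = -39·4 + ½·3·4² = -132 m; v ends -27 m/s.
x(10) = -4 + Σ Δx = -228 m.

-228 m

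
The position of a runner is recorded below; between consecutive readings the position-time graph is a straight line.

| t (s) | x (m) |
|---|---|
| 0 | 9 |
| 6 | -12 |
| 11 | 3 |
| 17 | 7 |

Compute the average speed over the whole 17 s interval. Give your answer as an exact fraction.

40/17 m/s

Average speed = (total path length)/(elapsed time); on a piecewise-linear x-t graph the path length is Σ|Δx|.
0–6 s: |Δx| = |-12 − 9| = 21 m
6–11 s: |Δx| = |3 − -12| = 15 m
11–17 s: |Δx| = |7 − 3| = 4 m
Total path = 40 m; average speed = 40/17 = 40/17 m/s.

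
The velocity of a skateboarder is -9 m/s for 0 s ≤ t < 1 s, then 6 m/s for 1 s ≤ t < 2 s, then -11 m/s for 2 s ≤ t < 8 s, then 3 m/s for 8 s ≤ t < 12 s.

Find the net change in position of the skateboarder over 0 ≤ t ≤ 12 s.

-57 m

Displacement is the signed area under the v-t curve.
0–1 s: -9 × 1 = -9 m
1–2 s: 6 × 1 = 6 m
2–8 s: -11 × 6 = -66 m
8–12 s: 3 × 4 = 12 m
Net displacement = -57 m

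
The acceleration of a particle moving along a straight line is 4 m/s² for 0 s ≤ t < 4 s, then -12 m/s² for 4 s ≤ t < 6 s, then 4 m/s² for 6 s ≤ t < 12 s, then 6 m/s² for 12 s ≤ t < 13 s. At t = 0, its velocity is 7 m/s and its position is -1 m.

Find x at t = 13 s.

173 m

On each constant-a segment, Δv = aΔt and Δx = v₀Δt + ½aΔt²; chain segment to segment.
0–4 s: v starts 7 m/s; Δx = 7·4 + ½·4·4² = 60 m; v ends 23 m/s.
4–6 s: v starts 23 m/s; Δx = 23·2 + ½·-12·2² = 22 m; v ends -1 m/s.
6–12 s: v starts -1 m/s; Δx = -1·6 + ½·4·6² = 66 m; v ends 23 m/s.
12–13 s: v starts 23 m/s; Δx = 23·1 + ½·6·1² = 26 m; v ends 29 m/s.
x(13) = -1 + Σ Δx = 173 m.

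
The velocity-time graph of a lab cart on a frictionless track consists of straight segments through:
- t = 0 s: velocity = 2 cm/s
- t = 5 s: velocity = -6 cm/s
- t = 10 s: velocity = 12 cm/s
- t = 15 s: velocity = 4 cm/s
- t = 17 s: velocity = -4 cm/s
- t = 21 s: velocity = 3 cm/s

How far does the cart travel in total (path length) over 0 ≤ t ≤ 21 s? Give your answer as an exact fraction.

1241/14 cm

Total distance travelled is ∫|v| dt — sum the magnitudes of each area piece.
0–5 s: v = 0 at t = 1.25 s; triangle areas 1.25 + 11.25 = 12.5 cm
5–10 s: v = 0 at t = 20/3 s; triangle areas 5 + 20 = 25 cm
10–15 s: |½(12 + 4)(5)| = 40 cm
15–17 s: v = 0 at t = 16 s; triangle areas 2 + 2 = 4 cm
17–21 s: v = 0 at t = 135/7 s; triangle areas 32/7 + 18/7 = 50/7 cm
Total distance = 1241/14 cm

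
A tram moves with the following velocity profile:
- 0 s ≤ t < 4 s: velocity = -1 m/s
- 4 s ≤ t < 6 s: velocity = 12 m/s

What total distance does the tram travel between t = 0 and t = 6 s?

28 m

Total distance travelled is ∫|v| dt — sum the magnitudes of each area piece.
0–4 s: |-1| × 4 = 4 m
4–6 s: |12| × 2 = 24 m
Total distance = 28 m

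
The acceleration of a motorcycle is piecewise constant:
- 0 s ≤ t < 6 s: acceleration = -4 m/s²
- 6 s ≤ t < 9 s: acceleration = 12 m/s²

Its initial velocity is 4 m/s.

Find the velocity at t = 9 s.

16 m/s

Δv equals the area under the a-t graph; then v = v₀ + Δv.
0–6 s: -4 × 6 = -24 m/s
6–9 s: 12 × 3 = 36 m/s
Δv = 12 m/s, so v(9) = 4 + (12) = 16 m/s.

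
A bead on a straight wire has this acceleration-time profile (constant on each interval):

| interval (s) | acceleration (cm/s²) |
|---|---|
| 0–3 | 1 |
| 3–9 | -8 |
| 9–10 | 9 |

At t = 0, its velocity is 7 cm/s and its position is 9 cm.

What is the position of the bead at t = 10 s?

-83 cm

On each constant-a segment, Δv = aΔt and Δx = v₀Δt + ½aΔt²; chain segment to segment.
0–3 s: v starts 7 cm/s; Δx = 7·3 + ½·1·3² = 25.5 cm; v ends 10 cm/s.
3–9 s: v starts 10 cm/s; Δx = 10·6 + ½·-8·6² = -84 cm; v ends -38 cm/s.
9–10 s: v starts -38 cm/s; Δx = -38·1 + ½·9·1² = -33.5 cm; v ends -29 cm/s.
x(10) = 9 + Σ Δx = -83 cm.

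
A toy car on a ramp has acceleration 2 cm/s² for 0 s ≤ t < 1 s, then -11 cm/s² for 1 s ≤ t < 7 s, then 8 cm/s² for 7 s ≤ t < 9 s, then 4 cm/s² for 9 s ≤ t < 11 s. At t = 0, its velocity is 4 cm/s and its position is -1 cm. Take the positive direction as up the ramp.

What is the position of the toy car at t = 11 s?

-342 cm

On each constant-a segment, Δv = aΔt and Δx = v₀Δt + ½aΔt²; chain segment to segment.
0–1 s: v starts 4 cm/s; Δx = 4·1 + ½·2·1² = 5 cm; v ends 6 cm/s.
1–7 s: v starts 6 cm/s; Δx = 6·6 + ½·-11·6² = -162 cm; v ends -60 cm/s.
7–9 s: v starts -60 cm/s; Δx = -60·2 + ½·8·2² = -104 cm; v ends -44 cm/s.
9–11 s: v starts -44 cm/s; Δx = -44·2 + ½·4·2² = -80 cm; v ends -36 cm/s.
x(11) = -1 + Σ Δx = -342 cm.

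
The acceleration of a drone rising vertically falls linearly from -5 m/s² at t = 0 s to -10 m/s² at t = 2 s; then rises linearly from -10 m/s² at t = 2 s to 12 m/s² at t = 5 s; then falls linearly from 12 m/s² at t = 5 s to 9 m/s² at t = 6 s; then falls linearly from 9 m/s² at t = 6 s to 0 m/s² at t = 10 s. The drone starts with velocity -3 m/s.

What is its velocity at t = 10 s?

Δv equals the area under the a-t graph; then v = v₀ + Δv.
0–2 s: ½(-5 + -10)(2) = -15 m/s
2–5 s: ½(-10 + 12)(3) = 3 m/s
5–6 s: ½(12 + 9)(1) = 10.5 m/s
6–10 s: ½(9 + 0)(4) = 18 m/s
Δv = 16.5 m/s, so v(10) = -3 + (16.5) = 13.5 m/s.

13.5 m/s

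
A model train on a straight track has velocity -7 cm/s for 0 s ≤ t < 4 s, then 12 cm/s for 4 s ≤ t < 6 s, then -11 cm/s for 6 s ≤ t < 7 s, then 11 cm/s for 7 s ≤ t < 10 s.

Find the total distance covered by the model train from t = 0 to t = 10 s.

96 cm

Distance (not displacement) is the total path length: add the absolute areas under v-t.
0–4 s: |-7| × 4 = 28 cm
4–6 s: |12| × 2 = 24 cm
6–7 s: |-11| × 1 = 11 cm
7–10 s: |11| × 3 = 33 cm
Total distance = 96 cm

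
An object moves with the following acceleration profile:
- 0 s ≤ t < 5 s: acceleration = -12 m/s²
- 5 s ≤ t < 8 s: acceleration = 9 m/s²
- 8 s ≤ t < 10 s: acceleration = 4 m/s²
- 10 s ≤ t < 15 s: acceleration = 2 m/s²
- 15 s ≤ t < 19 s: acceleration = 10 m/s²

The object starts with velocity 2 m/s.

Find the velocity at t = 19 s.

27 m/s

Δv equals the area under the a-t graph; then v = v₀ + Δv.
0–5 s: -12 × 5 = -60 m/s
5–8 s: 9 × 3 = 27 m/s
8–10 s: 4 × 2 = 8 m/s
10–15 s: 2 × 5 = 10 m/s
15–19 s: 10 × 4 = 40 m/s
Δv = 25 m/s, so v(19) = 2 + (25) = 27 m/s.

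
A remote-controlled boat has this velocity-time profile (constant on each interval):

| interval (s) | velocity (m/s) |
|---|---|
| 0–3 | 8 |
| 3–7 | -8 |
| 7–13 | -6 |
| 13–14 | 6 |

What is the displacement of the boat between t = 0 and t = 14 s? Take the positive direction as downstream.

-38 m

Displacement is the signed area under the v-t curve.
0–3 s: 8 × 3 = 24 m
3–7 s: -8 × 4 = -32 m
7–13 s: -6 × 6 = -36 m
13–14 s: 6 × 1 = 6 m
Net displacement = -38 m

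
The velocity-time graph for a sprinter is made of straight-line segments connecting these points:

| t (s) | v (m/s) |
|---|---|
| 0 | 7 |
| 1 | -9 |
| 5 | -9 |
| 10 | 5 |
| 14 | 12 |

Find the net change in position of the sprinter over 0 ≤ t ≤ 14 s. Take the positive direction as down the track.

Net displacement equals the area under the velocity-time graph (areas below the axis count negative).
0–1 s: ½(7 + -9)(1) = -1 m
1–5 s: -9 × 4 = -36 m
5–10 s: ½(-9 + 5)(5) = -10 m
10–14 s: ½(5 + 12)(4) = 34 m
Net displacement = -13 m

-13 m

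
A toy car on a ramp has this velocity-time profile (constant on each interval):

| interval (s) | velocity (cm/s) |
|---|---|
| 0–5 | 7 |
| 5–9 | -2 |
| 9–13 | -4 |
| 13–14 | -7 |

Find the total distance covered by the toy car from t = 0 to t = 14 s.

Total distance travelled is ∫|v| dt — sum the magnitudes of each area piece.
0–5 s: |7| × 5 = 35 cm
5–9 s: |-2| × 4 = 8 cm
9–13 s: |-4| × 4 = 16 cm
13–14 s: |-7| × 1 = 7 cm
Total distance = 66 cm

66 cm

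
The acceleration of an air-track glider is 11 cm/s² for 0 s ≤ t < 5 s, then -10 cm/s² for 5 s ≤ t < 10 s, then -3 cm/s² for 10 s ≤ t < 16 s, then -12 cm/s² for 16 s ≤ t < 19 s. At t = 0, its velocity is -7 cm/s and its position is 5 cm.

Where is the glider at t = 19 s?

42.5 cm

On each constant-a segment, Δv = aΔt and Δx = v₀Δt + ½aΔt²; chain segment to segment.
0–5 s: v starts -7 cm/s; Δx = -7·5 + ½·11·5² = 102.5 cm; v ends 48 cm/s.
5–10 s: v starts 48 cm/s; Δx = 48·5 + ½·-10·5² = 115 cm; v ends -2 cm/s.
10–16 s: v starts -2 cm/s; Δx = -2·6 + ½·-3·6² = -66 cm; v ends -20 cm/s.
16–19 s: v starts -20 cm/s; Δx = -20·3 + ½·-12·3² = -114 cm; v ends -56 cm/s.
x(19) = 5 + Σ Δx = 42.5 cm.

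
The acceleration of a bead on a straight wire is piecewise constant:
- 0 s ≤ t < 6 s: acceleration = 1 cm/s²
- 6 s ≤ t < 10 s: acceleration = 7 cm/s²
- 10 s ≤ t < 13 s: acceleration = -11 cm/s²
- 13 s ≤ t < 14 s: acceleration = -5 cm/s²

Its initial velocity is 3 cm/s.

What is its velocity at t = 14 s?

-1 cm/s

Δv equals the area under the a-t graph; then v = v₀ + Δv.
0–6 s: 1 × 6 = 6 cm/s
6–10 s: 7 × 4 = 28 cm/s
10–13 s: -11 × 3 = -33 cm/s
13–14 s: -5 × 1 = -5 cm/s
Δv = -4 cm/s, so v(14) = 3 + (-4) = -1 cm/s.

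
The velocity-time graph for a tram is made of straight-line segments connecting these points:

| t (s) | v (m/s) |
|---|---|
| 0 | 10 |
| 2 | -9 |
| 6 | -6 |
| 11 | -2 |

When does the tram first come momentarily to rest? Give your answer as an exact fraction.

v changes sign on 0–2 s (from 10 to -9); the graph is linear there, so v = 0 at t = 0 + (-10)·(2 − 0)/(-9 − 10) = 20/19 s.

t = 20/19 s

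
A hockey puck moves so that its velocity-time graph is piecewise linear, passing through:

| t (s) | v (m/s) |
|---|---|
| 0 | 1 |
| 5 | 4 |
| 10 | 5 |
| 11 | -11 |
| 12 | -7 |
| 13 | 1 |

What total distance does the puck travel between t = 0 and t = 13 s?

Total distance travelled is ∫|v| dt — sum the magnitudes of each area piece.
0–5 s: |½(1 + 4)(5)| = 12.5 m
5–10 s: |½(4 + 5)(5)| = 22.5 m
10–11 s: v = 0 at t = 10.3125 s; triangle areas 0.78125 + 3.78125 = 4.5625 m
11–12 s: |½(-11 + -7)(1)| = 9 m
12–13 s: v = 0 at t = 12.875 s; triangle areas 3.0625 + 0.0625 = 3.125 m
Total distance = 51.6875 m

51.6875 m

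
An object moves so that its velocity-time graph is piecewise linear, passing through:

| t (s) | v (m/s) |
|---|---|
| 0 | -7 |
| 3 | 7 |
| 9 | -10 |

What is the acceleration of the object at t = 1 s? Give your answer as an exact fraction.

14/3 m/s²

Acceleration is the slope of the v-t graph on 0–3 s: (7 − -7)/(3 − 0) = 14/3 m/s².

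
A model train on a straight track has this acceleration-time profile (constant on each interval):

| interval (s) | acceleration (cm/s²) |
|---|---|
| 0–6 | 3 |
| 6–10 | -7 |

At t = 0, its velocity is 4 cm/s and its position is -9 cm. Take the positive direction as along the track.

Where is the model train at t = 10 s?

101 cm

On each constant-a segment, Δv = aΔt and Δx = v₀Δt + ½aΔt²; chain segment to segment.
0–6 s: v starts 4 cm/s; Δx = 4·6 + ½·3·6² = 78 cm; v ends 22 cm/s.
6–10 s: v starts 22 cm/s; Δx = 22·4 + ½·-7·4² = 32 cm; v ends -6 cm/s.
x(10) = -9 + Σ Δx = 101 cm.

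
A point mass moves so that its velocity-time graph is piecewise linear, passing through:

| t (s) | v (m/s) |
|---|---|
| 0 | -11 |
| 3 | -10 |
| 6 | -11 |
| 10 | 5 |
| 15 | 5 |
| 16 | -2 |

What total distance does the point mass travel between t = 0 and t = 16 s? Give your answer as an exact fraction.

3033/28 m

Total distance travelled is ∫|v| dt — sum the magnitudes of each area piece.
0–3 s: |½(-11 + -10)(3)| = 31.5 m
3–6 s: |½(-10 + -11)(3)| = 31.5 m
6–10 s: v = 0 at t = 8.75 s; triangle areas 15.125 + 3.125 = 18.25 m
10–15 s: |5| × 5 = 25 m
15–16 s: v = 0 at t = 110/7 s; triangle areas 25/14 + 2/7 = 29/14 m
Total distance = 3033/28 m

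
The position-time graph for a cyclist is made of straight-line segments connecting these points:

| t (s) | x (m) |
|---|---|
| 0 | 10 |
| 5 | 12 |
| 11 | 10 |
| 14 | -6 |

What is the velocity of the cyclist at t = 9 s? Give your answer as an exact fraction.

-1/3 m/s

Velocity is the slope of the x-t graph on 5–11 s: (10 − 12)/(11 − 5) = -1/3 m/s.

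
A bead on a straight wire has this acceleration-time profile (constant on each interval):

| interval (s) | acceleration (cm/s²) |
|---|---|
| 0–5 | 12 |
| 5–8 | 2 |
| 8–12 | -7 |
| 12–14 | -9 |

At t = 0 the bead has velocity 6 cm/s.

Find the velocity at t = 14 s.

26 cm/s

Δv equals the area under the a-t graph; then v = v₀ + Δv.
0–5 s: 12 × 5 = 60 cm/s
5–8 s: 2 × 3 = 6 cm/s
8–12 s: -7 × 4 = -28 cm/s
12–14 s: -9 × 2 = -18 cm/s
Δv = 20 cm/s, so v(14) = 6 + (20) = 26 cm/s.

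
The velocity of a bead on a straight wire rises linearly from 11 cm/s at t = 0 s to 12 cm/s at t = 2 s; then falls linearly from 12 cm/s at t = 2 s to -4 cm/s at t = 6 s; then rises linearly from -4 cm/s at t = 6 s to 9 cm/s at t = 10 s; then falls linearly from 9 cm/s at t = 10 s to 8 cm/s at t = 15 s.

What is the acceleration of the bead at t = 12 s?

-0.2 cm/s²

Acceleration is the slope of the v-t graph on 10–15 s: (8 − 9)/(15 − 10) = -0.2 cm/s².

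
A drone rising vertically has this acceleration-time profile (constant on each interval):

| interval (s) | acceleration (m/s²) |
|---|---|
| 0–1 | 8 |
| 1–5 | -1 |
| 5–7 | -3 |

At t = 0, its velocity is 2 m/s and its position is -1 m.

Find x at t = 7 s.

On each constant-a segment, Δv = aΔt and Δx = v₀Δt + ½aΔt²; chain segment to segment.
0–1 s: v starts 2 m/s; Δx = 2·1 + ½·8·1² = 6 m; v ends 10 m/s.
1–5 s: v starts 10 m/s; Δx = 10·4 + ½·-1·4² = 32 m; v ends 6 m/s.
5–7 s: v starts 6 m/s; Δx = 6·2 + ½·-3·2² = 6 m; v ends 0 m/s.
x(7) = -1 + Σ Δx = 43 m.

43 m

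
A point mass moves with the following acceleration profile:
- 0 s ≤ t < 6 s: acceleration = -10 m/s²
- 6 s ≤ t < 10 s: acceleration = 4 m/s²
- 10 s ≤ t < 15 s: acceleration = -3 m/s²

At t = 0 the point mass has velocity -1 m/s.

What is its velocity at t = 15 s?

Δv equals the area under the a-t graph; then v = v₀ + Δv.
0–6 s: -10 × 6 = -60 m/s
6–10 s: 4 × 4 = 16 m/s
10–15 s: -3 × 5 = -15 m/s
Δv = -59 m/s, so v(15) = -1 + (-59) = -60 m/s.

-60 m/s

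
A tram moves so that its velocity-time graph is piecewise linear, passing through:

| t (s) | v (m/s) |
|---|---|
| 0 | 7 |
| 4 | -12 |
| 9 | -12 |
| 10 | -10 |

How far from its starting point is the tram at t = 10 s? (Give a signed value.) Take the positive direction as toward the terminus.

Net displacement equals the area under the velocity-time graph (areas below the axis count negative).
0–4 s: ½(7 + -12)(4) = -10 m
4–9 s: -12 × 5 = -60 m
9–10 s: ½(-12 + -10)(1) = -11 m
Net displacement = -81 m

-81 m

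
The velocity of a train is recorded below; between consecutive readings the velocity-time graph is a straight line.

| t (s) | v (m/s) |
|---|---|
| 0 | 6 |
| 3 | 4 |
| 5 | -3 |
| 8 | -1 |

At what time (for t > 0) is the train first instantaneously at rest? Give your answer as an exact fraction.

v changes sign on 3–5 s (from 4 to -3); the graph is linear there, so v = 0 at t = 3 + (-4)·(5 − 3)/(-3 − 4) = 29/7 s.

t = 29/7 s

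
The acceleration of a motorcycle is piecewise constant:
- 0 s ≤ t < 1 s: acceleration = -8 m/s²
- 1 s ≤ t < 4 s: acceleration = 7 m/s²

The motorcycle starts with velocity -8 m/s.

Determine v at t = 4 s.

5 m/s

Δv equals the area under the a-t graph; then v = v₀ + Δv.
0–1 s: -8 × 1 = -8 m/s
1–4 s: 7 × 3 = 21 m/s
Δv = 13 m/s, so v(4) = -8 + (13) = 5 m/s.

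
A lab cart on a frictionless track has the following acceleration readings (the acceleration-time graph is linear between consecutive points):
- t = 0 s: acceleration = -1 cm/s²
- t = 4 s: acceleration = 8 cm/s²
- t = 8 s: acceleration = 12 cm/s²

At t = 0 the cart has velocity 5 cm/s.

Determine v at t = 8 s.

59 cm/s

Δv equals the area under the a-t graph; then v = v₀ + Δv.
0–4 s: ½(-1 + 8)(4) = 14 cm/s
4–8 s: ½(8 + 12)(4) = 40 cm/s
Δv = 54 cm/s, so v(8) = 5 + (54) = 59 cm/s.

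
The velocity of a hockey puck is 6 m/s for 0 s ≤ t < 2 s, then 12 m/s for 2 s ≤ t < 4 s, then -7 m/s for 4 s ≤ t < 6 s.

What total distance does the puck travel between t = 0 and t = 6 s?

50 m

Distance (not displacement) is the total path length: add the absolute areas under v-t.
0–2 s: |6| × 2 = 12 m
2–4 s: |12| × 2 = 24 m
4–6 s: |-7| × 2 = 14 m
Total distance = 50 m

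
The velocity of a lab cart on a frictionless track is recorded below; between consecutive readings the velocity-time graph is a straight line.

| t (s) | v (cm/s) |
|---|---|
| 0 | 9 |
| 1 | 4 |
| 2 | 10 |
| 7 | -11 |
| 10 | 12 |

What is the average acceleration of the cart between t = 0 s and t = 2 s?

0.5 cm/s²

Average acceleration = Δv/Δt = (10 − 9)/(2 − 0) = 0.5 cm/s².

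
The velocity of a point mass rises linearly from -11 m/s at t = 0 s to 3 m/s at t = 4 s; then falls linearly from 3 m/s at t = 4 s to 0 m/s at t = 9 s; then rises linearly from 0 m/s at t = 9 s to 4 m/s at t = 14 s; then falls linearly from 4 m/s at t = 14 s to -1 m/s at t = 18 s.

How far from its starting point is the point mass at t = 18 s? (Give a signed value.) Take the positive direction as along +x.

Net displacement equals the area under the velocity-time graph (areas below the axis count negative).
0–4 s: ½(-11 + 3)(4) = -16 m
4–9 s: ½(3 + 0)(5) = 7.5 m
9–14 s: ½(0 + 4)(5) = 10 m
14–18 s: ½(4 + -1)(4) = 6 m
Net displacement = 7.5 m

7.5 m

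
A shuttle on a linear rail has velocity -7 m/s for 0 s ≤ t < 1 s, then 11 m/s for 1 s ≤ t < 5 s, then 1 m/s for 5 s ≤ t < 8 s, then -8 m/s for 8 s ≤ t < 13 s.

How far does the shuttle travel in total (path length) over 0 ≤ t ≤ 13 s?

Distance (not displacement) is the total path length: add the absolute areas under v-t.
0–1 s: |-7| × 1 = 7 m
1–5 s: |11| × 4 = 44 m
5–8 s: |1| × 3 = 3 m
8–13 s: |-8| × 5 = 40 m
Total distance = 94 m

94 m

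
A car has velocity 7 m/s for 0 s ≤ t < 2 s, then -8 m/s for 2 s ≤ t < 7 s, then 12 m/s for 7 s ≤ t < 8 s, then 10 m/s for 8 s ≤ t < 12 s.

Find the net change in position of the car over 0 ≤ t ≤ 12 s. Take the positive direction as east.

26 m

Net displacement equals the area under the velocity-time graph (areas below the axis count negative).
0–2 s: 7 × 2 = 14 m
2–7 s: -8 × 5 = -40 m
7–8 s: 12 × 1 = 12 m
8–12 s: 10 × 4 = 40 m
Net displacement = 26 m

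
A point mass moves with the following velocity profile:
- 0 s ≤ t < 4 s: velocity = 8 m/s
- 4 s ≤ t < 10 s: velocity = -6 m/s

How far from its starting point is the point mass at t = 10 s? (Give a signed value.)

-4 m

Displacement is the signed area under the v-t curve.
0–4 s: 8 × 4 = 32 m
4–10 s: -6 × 6 = -36 m
Net displacement = -4 m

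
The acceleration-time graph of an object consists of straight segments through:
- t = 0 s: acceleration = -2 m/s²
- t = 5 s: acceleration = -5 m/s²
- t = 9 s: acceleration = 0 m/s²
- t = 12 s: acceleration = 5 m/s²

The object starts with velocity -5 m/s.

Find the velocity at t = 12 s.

-25 m/s

Δv equals the area under the a-t graph; then v = v₀ + Δv.
0–5 s: ½(-2 + -5)(5) = -17.5 m/s
5–9 s: ½(-5 + 0)(4) = -10 m/s
9–12 s: ½(0 + 5)(3) = 7.5 m/s
Δv = -20 m/s, so v(12) = -5 + (-20) = -25 m/s.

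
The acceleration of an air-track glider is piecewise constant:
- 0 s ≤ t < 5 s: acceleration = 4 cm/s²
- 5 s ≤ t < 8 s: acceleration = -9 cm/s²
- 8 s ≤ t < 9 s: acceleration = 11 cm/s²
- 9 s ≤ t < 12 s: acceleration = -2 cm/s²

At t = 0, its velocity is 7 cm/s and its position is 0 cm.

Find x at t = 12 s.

On each constant-a segment, Δv = aΔt and Δx = v₀Δt + ½aΔt²; chain segment to segment.
0–5 s: v starts 7 cm/s; Δx = 7·5 + ½·4·5² = 85 cm; v ends 27 cm/s.
5–8 s: v starts 27 cm/s; Δx = 27·3 + ½·-9·3² = 40.5 cm; v ends 0 cm/s.
8–9 s: v starts 0 cm/s; Δx = 0·1 + ½·11·1² = 5.5 cm; v ends 11 cm/s.
9–12 s: v starts 11 cm/s; Δx = 11·3 + ½·-2·3² = 24 cm; v ends 5 cm/s.
x(12) = 0 + Σ Δx = 155 cm.

155 cm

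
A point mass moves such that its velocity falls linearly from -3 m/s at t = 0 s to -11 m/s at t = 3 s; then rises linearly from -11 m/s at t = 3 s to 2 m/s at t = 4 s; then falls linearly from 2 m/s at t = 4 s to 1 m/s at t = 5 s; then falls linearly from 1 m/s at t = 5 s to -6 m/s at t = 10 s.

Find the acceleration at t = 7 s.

-1.4 m/s²

Acceleration is the slope of the v-t graph on 5–10 s: (-6 − 1)/(10 − 5) = -1.4 m/s².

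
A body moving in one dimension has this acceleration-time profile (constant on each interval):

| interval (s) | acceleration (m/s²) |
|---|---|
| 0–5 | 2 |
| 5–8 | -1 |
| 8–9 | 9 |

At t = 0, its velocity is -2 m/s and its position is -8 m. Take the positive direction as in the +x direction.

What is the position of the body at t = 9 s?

On each constant-a segment, Δv = aΔt and Δx = v₀Δt + ½aΔt²; chain segment to segment.
0–5 s: v starts -2 m/s; Δx = -2·5 + ½·2·5² = 15 m; v ends 8 m/s.
5–8 s: v starts 8 m/s; Δx = 8·3 + ½·-1·3² = 19.5 m; v ends 5 m/s.
8–9 s: v starts 5 m/s; Δx = 5·1 + ½·9·1² = 9.5 m; v ends 14 m/s.
x(9) = -8 + Σ Δx = 36 m.

36 m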